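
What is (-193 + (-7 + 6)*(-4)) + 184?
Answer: -5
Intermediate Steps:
(-193 + (-7 + 6)*(-4)) + 184 = (-193 - 1*(-4)) + 184 = (-193 + 4) + 184 = -189 + 184 = -5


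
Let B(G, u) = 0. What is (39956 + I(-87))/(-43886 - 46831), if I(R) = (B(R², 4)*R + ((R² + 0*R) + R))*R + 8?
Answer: 610970/90717 ≈ 6.7349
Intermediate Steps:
I(R) = 8 + R*(R + R²) (I(R) = (0*R + ((R² + 0*R) + R))*R + 8 = (0 + ((R² + 0) + R))*R + 8 = (0 + (R² + R))*R + 8 = (0 + (R + R²))*R + 8 = (R + R²)*R + 8 = R*(R + R²) + 8 = 8 + R*(R + R²))
(39956 + I(-87))/(-43886 - 46831) = (39956 + (8 + (-87)² + (-87)³))/(-43886 - 46831) = (39956 + (8 + 7569 - 658503))/(-90717) = (39956 - 650926)*(-1/90717) = -610970*(-1/90717) = 610970/90717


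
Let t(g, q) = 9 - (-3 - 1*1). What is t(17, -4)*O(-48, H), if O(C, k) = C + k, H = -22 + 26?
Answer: -572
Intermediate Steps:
H = 4
t(g, q) = 13 (t(g, q) = 9 - (-3 - 1) = 9 - 1*(-4) = 9 + 4 = 13)
t(17, -4)*O(-48, H) = 13*(-48 + 4) = 13*(-44) = -572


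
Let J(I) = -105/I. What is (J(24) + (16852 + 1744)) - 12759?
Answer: 46661/8 ≈ 5832.6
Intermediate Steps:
(J(24) + (16852 + 1744)) - 12759 = (-105/24 + (16852 + 1744)) - 12759 = (-105*1/24 + 18596) - 12759 = (-35/8 + 18596) - 12759 = 148733/8 - 12759 = 46661/8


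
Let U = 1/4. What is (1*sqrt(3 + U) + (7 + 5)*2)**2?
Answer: (48 + sqrt(13))**2/4 ≈ 665.78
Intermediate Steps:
U = 1/4 (U = 1*(1/4) = 1/4 ≈ 0.25000)
(1*sqrt(3 + U) + (7 + 5)*2)**2 = (1*sqrt(3 + 1/4) + (7 + 5)*2)**2 = (1*sqrt(13/4) + 12*2)**2 = (1*(sqrt(13)/2) + 24)**2 = (sqrt(13)/2 + 24)**2 = (24 + sqrt(13)/2)**2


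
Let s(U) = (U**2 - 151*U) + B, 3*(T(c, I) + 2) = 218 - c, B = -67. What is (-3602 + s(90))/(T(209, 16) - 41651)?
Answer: 9159/41650 ≈ 0.21990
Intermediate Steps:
T(c, I) = 212/3 - c/3 (T(c, I) = -2 + (218 - c)/3 = -2 + (218/3 - c/3) = 212/3 - c/3)
s(U) = -67 + U**2 - 151*U (s(U) = (U**2 - 151*U) - 67 = -67 + U**2 - 151*U)
(-3602 + s(90))/(T(209, 16) - 41651) = (-3602 + (-67 + 90**2 - 151*90))/((212/3 - 1/3*209) - 41651) = (-3602 + (-67 + 8100 - 13590))/((212/3 - 209/3) - 41651) = (-3602 - 5557)/(1 - 41651) = -9159/(-41650) = -9159*(-1/41650) = 9159/41650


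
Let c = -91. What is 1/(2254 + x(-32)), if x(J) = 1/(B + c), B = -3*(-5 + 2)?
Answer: 82/184827 ≈ 0.00044366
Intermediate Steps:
B = 9 (B = -3*(-3) = 9)
x(J) = -1/82 (x(J) = 1/(9 - 91) = 1/(-82) = -1/82)
1/(2254 + x(-32)) = 1/(2254 - 1/82) = 1/(184827/82) = 82/184827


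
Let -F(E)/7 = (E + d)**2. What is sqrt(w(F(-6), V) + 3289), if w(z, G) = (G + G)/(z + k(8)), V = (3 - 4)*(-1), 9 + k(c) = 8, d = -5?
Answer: sqrt(147820710)/212 ≈ 57.350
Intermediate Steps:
k(c) = -1 (k(c) = -9 + 8 = -1)
V = 1 (V = -1*(-1) = 1)
F(E) = -7*(-5 + E)**2 (F(E) = -7*(E - 5)**2 = -7*(-5 + E)**2)
w(z, G) = 2*G/(-1 + z) (w(z, G) = (G + G)/(z - 1) = (2*G)/(-1 + z) = 2*G/(-1 + z))
sqrt(w(F(-6), V) + 3289) = sqrt(2*1/(-1 - 7*(-5 - 6)**2) + 3289) = sqrt(2*1/(-1 - 7*(-11)**2) + 3289) = sqrt(2*1/(-1 - 7*121) + 3289) = sqrt(2*1/(-1 - 847) + 3289) = sqrt(2*1/(-848) + 3289) = sqrt(2*1*(-1/848) + 3289) = sqrt(-1/424 + 3289) = sqrt(1394535/424) = sqrt(147820710)/212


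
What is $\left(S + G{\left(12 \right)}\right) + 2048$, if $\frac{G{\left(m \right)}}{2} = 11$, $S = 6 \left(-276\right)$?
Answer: $414$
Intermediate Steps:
$S = -1656$
$G{\left(m \right)} = 22$ ($G{\left(m \right)} = 2 \cdot 11 = 22$)
$\left(S + G{\left(12 \right)}\right) + 2048 = \left(-1656 + 22\right) + 2048 = -1634 + 2048 = 414$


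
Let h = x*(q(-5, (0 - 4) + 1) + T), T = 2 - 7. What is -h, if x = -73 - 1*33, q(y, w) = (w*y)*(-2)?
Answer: -3710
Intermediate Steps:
q(y, w) = -2*w*y
T = -5
x = -106 (x = -73 - 33 = -106)
h = 3710 (h = -106*(-2*((0 - 4) + 1)*(-5) - 5) = -106*(-2*(-4 + 1)*(-5) - 5) = -106*(-2*(-3)*(-5) - 5) = -106*(-30 - 5) = -106*(-35) = 3710)
-h = -1*3710 = -3710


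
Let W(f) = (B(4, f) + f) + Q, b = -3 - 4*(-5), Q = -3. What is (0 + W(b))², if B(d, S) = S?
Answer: 961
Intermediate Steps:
b = 17 (b = -3 + 20 = 17)
W(f) = -3 + 2*f (W(f) = (f + f) - 3 = 2*f - 3 = -3 + 2*f)
(0 + W(b))² = (0 + (-3 + 2*17))² = (0 + (-3 + 34))² = (0 + 31)² = 31² = 961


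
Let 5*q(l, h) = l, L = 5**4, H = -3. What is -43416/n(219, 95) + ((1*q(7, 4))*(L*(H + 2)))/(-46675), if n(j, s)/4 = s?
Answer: -20261093/177365 ≈ -114.23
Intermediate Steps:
L = 625
q(l, h) = l/5
n(j, s) = 4*s
-43416/n(219, 95) + ((1*q(7, 4))*(L*(H + 2)))/(-46675) = -43416/(4*95) + ((1*((1/5)*7))*(625*(-3 + 2)))/(-46675) = -43416/380 + ((1*(7/5))*(625*(-1)))*(-1/46675) = -43416*1/380 + ((7/5)*(-625))*(-1/46675) = -10854/95 - 875*(-1/46675) = -10854/95 + 35/1867 = -20261093/177365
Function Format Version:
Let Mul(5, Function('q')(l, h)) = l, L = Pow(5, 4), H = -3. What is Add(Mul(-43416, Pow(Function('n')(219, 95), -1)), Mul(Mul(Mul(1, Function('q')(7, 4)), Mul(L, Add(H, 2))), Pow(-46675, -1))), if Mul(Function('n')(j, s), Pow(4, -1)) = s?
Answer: Rational(-20261093, 177365) ≈ -114.23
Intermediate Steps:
L = 625
Function('q')(l, h) = Mul(Rational(1, 5), l)
Function('n')(j, s) = Mul(4, s)
Add(Mul(-43416, Pow(Function('n')(219, 95), -1)), Mul(Mul(Mul(1, Function('q')(7, 4)), Mul(L, Add(H, 2))), Pow(-46675, -1))) = Add(Mul(-43416, Pow(Mul(4, 95), -1)), Mul(Mul(Mul(1, Mul(Rational(1, 5), 7)), Mul(625, Add(-3, 2))), Pow(-46675, -1))) = Add(Mul(-43416, Pow(380, -1)), Mul(Mul(Mul(1, Rational(7, 5)), Mul(625, -1)), Rational(-1, 46675))) = Add(Mul(-43416, Rational(1, 380)), Mul(Mul(Rational(7, 5), -625), Rational(-1, 46675))) = Add(Rational(-10854, 95), Mul(-875, Rational(-1, 46675))) = Add(Rational(-10854, 95), Rational(35, 1867)) = Rational(-20261093, 177365)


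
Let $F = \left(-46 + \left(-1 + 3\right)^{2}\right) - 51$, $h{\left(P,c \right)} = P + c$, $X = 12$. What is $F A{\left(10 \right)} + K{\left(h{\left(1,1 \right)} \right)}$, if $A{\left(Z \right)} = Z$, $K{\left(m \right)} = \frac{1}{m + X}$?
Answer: $- \frac{13019}{14} \approx -929.93$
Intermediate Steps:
$K{\left(m \right)} = \frac{1}{12 + m}$ ($K{\left(m \right)} = \frac{1}{m + 12} = \frac{1}{12 + m}$)
$F = -93$ ($F = \left(-46 + 2^{2}\right) - 51 = \left(-46 + 4\right) - 51 = -42 - 51 = -93$)
$F A{\left(10 \right)} + K{\left(h{\left(1,1 \right)} \right)} = \left(-93\right) 10 + \frac{1}{12 + \left(1 + 1\right)} = -930 + \frac{1}{12 + 2} = -930 + \frac{1}{14} = - \frac{13019}{14}$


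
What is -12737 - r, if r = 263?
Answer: -13000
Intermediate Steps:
-12737 - r = -12737 - 1*263 = -12737 - 263 = -13000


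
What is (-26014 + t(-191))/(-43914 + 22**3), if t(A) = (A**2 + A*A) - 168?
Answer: -23390/16633 ≈ -1.4062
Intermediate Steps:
t(A) = -168 + 2*A**2 (t(A) = (A**2 + A**2) - 168 = 2*A**2 - 168 = -168 + 2*A**2)
(-26014 + t(-191))/(-43914 + 22**3) = (-26014 + (-168 + 2*(-191)**2))/(-43914 + 22**3) = (-26014 + (-168 + 2*36481))/(-43914 + 10648) = (-26014 + (-168 + 72962))/(-33266) = (-26014 + 72794)*(-1/33266) = 46780*(-1/33266) = -23390/16633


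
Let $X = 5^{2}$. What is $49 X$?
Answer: $1225$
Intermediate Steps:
$X = 25$
$49 X = 49 \cdot 25 = 1225$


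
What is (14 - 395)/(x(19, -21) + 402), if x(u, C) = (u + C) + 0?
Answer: -381/400 ≈ -0.95250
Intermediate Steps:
x(u, C) = C + u (x(u, C) = (C + u) + 0 = C + u)
(14 - 395)/(x(19, -21) + 402) = (14 - 395)/((-21 + 19) + 402) = -381/(-2 + 402) = -381/400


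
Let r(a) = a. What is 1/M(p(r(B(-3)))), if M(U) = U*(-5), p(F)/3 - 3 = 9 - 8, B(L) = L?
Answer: -1/60 ≈ -0.016667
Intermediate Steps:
p(F) = 12 (p(F) = 9 + 3*(9 - 8) = 9 + 3*1 = 9 + 3 = 12)
M(U) = -5*U
1/M(p(r(B(-3)))) = 1/(-5*12) = 1/(-60) = -1/60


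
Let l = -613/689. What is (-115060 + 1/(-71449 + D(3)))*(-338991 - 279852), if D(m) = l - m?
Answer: 1168483588224153869/16410347 ≈ 7.1204e+10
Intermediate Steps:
l = -613/689 (l = -613*1/689 = -613/689 ≈ -0.88970)
D(m) = -613/689 - m
(-115060 + 1/(-71449 + D(3)))*(-338991 - 279852) = (-115060 + 1/(-71449 + (-613/689 - 1*3)))*(-338991 - 279852) = (-115060 + 1/(-71449 + (-613/689 - 3)))*(-618843) = (-115060 + 1/(-71449 - 2680/689))*(-618843) = (-115060 + 1/(-49231041/689))*(-618843) = (-115060 - 689/49231041)*(-618843) = -5664523578149/49231041*(-618843) = 1168483588224153869/16410347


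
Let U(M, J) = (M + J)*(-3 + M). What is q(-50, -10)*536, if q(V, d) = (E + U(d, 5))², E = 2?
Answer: 2406104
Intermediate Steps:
U(M, J) = (-3 + M)*(J + M) (U(M, J) = (J + M)*(-3 + M) = (-3 + M)*(J + M))
q(V, d) = (-13 + d² + 2*d)² (q(V, d) = (2 + (d² - 3*5 - 3*d + 5*d))² = (2 + (d² - 15 - 3*d + 5*d))² = (2 + (-15 + d² + 2*d))² = (-13 + d² + 2*d)²)
q(-50, -10)*536 = (-13 + (-10)² + 2*(-10))²*536 = (-13 + 100 - 20)²*536 = 67²*536 = 4489*536 = 2406104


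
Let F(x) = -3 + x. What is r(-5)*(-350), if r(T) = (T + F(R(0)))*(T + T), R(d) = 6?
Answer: -7000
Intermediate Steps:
r(T) = 2*T*(3 + T) (r(T) = (T + (-3 + 6))*(T + T) = (T + 3)*(2*T) = (3 + T)*(2*T) = 2*T*(3 + T))
r(-5)*(-350) = (2*(-5)*(3 - 5))*(-350) = (2*(-5)*(-2))*(-350) = 20*(-350) = -7000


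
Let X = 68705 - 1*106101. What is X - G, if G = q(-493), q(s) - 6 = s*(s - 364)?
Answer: -459903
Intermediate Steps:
q(s) = 6 + s*(-364 + s) (q(s) = 6 + s*(s - 364) = 6 + s*(-364 + s))
X = -37396 (X = 68705 - 106101 = -37396)
G = 422507 (G = 6 + (-493)**2 - 364*(-493) = 6 + 243049 + 179452 = 422507)
X - G = -37396 - 1*422507 = -37396 - 422507 = -459903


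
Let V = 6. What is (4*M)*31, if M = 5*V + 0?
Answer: 3720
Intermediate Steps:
M = 30 (M = 5*6 + 0 = 30 + 0 = 30)
(4*M)*31 = (4*30)*31 = 120*31 = 3720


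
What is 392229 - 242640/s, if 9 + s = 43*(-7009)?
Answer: 29554123581/75349 ≈ 3.9223e+5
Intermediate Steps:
s = -301396 (s = -9 + 43*(-7009) = -9 - 301387 = -301396)
392229 - 242640/s = 392229 - 242640/(-301396) = 392229 - 242640*(-1)/301396 = 392229 - 1*(-60660/75349) = 392229 + 60660/75349 = 29554123581/75349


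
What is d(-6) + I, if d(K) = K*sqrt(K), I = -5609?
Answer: -5609 - 6*I*sqrt(6) ≈ -5609.0 - 14.697*I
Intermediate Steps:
d(K) = K**(3/2)
d(-6) + I = (-6)**(3/2) - 5609 = -6*I*sqrt(6) - 5609 = -5609 - 6*I*sqrt(6)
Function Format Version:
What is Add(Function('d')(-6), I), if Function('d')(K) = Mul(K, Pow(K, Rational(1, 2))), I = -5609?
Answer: Add(-5609, Mul(-6, I, Pow(6, Rational(1, 2)))) ≈ Add(-5609.0, Mul(-14.697, I))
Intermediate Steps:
Function('d')(K) = Pow(K, Rational(3, 2))
Add(Function('d')(-6), I) = Add(Pow(-6, Rational(3, 2)), -5609) = Add(Mul(-6, I, Pow(6, Rational(1, 2))), -5609) = Add(-5609, Mul(-6, I, Pow(6, Rational(1, 2))))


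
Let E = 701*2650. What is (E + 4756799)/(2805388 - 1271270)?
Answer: 6614449/1534118 ≈ 4.3116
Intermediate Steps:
E = 1857650
(E + 4756799)/(2805388 - 1271270) = (1857650 + 4756799)/(2805388 - 1271270) = 6614449/1534118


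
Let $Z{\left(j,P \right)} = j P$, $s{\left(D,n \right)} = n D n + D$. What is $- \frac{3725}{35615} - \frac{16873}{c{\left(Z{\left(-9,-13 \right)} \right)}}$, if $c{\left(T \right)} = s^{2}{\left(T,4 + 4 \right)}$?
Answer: $- \frac{43208025004}{411966006075} \approx -0.10488$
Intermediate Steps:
$s{\left(D,n \right)} = D + D n^{2}$ ($s{\left(D,n \right)} = D n n + D = D n^{2} + D = D + D n^{2}$)
$Z{\left(j,P \right)} = P j$
$c{\left(T \right)} = 4225 T^{2}$ ($c{\left(T \right)} = \left(T \left(1 + \left(4 + 4\right)^{2}\right)\right)^{2} = \left(T \left(1 + 8^{2}\right)\right)^{2} = \left(T \left(1 + 64\right)\right)^{2} = \left(T 65\right)^{2} = \left(65 T\right)^{2} = 4225 T^{2}$)
$- \frac{3725}{35615} - \frac{16873}{c{\left(Z{\left(-9,-13 \right)} \right)}} = - \frac{3725}{35615} - \frac{16873}{4225 \left(\left(-13\right) \left(-9\right)\right)^{2}} = \left(-3725\right) \frac{1}{35615} - \frac{16873}{4225 \cdot 117^{2}} = - \frac{745}{7123} - \frac{16873}{4225 \cdot 13689} = - \frac{745}{7123} - \frac{16873}{57836025} = - \frac{43208025004}{411966006075}$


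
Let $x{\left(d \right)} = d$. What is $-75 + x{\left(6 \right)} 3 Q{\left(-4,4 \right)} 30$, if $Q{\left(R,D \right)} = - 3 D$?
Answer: $-6555$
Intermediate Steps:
$-75 + x{\left(6 \right)} 3 Q{\left(-4,4 \right)} 30 = -75 + 6 \cdot 3 \left(\left(-3\right) 4\right) 30 = -75 + 18 \left(-12\right) 30 = -75 - 6480 = -6555$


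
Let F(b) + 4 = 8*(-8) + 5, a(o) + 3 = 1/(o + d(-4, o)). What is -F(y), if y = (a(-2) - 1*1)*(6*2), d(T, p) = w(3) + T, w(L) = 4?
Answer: 63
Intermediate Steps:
d(T, p) = 4 + T
a(o) = -3 + 1/o (a(o) = -3 + 1/(o + (4 - 4)) = -3 + 1/(o + 0) = -3 + 1/o)
y = -54 (y = ((-3 + 1/(-2)) - 1*1)*(6*2) = ((-3 - 1/2) - 1)*12 = (-7/2 - 1)*12 = -9/2*12 = -54)
F(b) = -63 (F(b) = -4 + (8*(-8) + 5) = -4 + (-64 + 5) = -4 - 59 = -63)
-F(y) = -1*(-63) = 63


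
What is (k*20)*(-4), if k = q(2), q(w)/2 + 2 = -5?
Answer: 1120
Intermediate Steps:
q(w) = -14 (q(w) = -4 + 2*(-5) = -4 - 10 = -14)
k = -14
(k*20)*(-4) = -14*20*(-4) = -280*(-4) = 1120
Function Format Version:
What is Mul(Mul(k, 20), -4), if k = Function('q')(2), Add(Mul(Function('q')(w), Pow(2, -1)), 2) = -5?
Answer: 1120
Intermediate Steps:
Function('q')(w) = -14 (Function('q')(w) = Add(-4, Mul(2, -5)) = Add(-4, -10) = -14)
k = -14
Mul(Mul(k, 20), -4) = Mul(Mul(-14, 20), -4) = Mul(-280, -4) = 1120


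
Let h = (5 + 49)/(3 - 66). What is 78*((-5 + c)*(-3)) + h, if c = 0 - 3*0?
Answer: 8184/7 ≈ 1169.1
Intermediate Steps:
c = 0 (c = 0 + 0 = 0)
h = -6/7 (h = 54/(-63) = 54*(-1/63) = -6/7 ≈ -0.85714)
78*((-5 + c)*(-3)) + h = 78*((-5 + 0)*(-3)) - 6/7 = 78*(-5*(-3)) - 6/7 = 78*15 - 6/7 = 1170 - 6/7 = 8184/7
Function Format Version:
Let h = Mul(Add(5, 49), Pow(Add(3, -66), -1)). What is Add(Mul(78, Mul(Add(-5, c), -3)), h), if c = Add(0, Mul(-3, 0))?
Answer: Rational(8184, 7) ≈ 1169.1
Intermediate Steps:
c = 0 (c = Add(0, 0) = 0)
h = Rational(-6, 7) (h = Mul(54, Pow(-63, -1)) = Mul(54, Rational(-1, 63)) = Rational(-6, 7) ≈ -0.85714)
Add(Mul(78, Mul(Add(-5, c), -3)), h) = Add(Mul(78, Mul(Add(-5, 0), -3)), Rational(-6, 7)) = Add(Mul(78, Mul(-5, -3)), Rational(-6, 7)) = Add(Mul(78, 15), Rational(-6, 7)) = Add(1170, Rational(-6, 7)) = Rational(8184, 7)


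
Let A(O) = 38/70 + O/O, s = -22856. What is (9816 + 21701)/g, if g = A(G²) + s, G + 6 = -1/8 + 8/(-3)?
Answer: -1103095/799906 ≈ -1.3790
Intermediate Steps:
G = -211/24 (G = -6 + (-1/8 + 8/(-3)) = -6 + (-1*⅛ + 8*(-⅓)) = -6 + (-⅛ - 8/3) = -6 - 67/24 = -211/24 ≈ -8.7917)
A(O) = 54/35 (A(O) = 38*(1/70) + 1 = 19/35 + 1 = 54/35)
g = -799906/35 (g = 54/35 - 22856 = -799906/35 ≈ -22854.)
(9816 + 21701)/g = (9816 + 21701)/(-799906/35) = 31517*(-35/799906) = -1103095/799906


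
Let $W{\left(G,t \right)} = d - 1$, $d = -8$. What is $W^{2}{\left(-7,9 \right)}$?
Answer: $81$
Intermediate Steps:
$W{\left(G,t \right)} = -9$ ($W{\left(G,t \right)} = -8 - 1 = -9$)
$W^{2}{\left(-7,9 \right)} = \left(-9\right)^{2} = 81$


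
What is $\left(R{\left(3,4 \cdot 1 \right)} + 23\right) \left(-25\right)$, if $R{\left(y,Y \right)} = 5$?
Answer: $-700$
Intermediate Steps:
$\left(R{\left(3,4 \cdot 1 \right)} + 23\right) \left(-25\right) = \left(5 + 23\right) \left(-25\right) = 28 \left(-25\right) = -700$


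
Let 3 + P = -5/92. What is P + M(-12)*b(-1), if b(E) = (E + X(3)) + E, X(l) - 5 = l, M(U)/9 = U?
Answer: -59897/92 ≈ -651.05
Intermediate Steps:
M(U) = 9*U
P = -281/92 (P = -3 - 5/92 = -281/92 ≈ -3.0543)
X(l) = 5 + l
b(E) = 8 + 2*E (b(E) = (E + (5 + 3)) + E = (E + 8) + E = (8 + E) + E = 8 + 2*E)
P + M(-12)*b(-1) = -281/92 + (9*(-12))*(8 + 2*(-1)) = -281/92 - 108*(8 - 2) = -281/92 - 108*6 = -281/92 - 648 = -59897/92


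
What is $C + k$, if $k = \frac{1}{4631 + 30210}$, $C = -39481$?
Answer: $- \frac{1375557520}{34841} \approx -39481.0$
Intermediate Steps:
$k = \frac{1}{34841} \approx 2.8702 \cdot 10^{-5}$
$C + k = -39481 + \frac{1}{34841} = - \frac{1375557520}{34841}$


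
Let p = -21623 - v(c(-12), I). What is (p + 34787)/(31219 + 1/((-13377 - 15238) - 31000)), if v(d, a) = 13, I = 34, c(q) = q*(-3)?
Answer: 783996865/1861120684 ≈ 0.42125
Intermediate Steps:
c(q) = -3*q
p = -21636 (p = -21623 - 1*13 = -21623 - 13 = -21636)
(p + 34787)/(31219 + 1/((-13377 - 15238) - 31000)) = (-21636 + 34787)/(31219 + 1/((-13377 - 15238) - 31000)) = 13151/(31219 + 1/(-28615 - 31000)) = 13151/(31219 + 1/(-59615)) = 13151/(31219 - 1/59615) = 13151/(1861120684/59615) = 13151*(59615/1861120684) = 783996865/1861120684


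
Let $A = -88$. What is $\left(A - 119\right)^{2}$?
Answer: $42849$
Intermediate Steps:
$\left(A - 119\right)^{2} = \left(-88 - 119\right)^{2} = \left(-207\right)^{2} = 42849$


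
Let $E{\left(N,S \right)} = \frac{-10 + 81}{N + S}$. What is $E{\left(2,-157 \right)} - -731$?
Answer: $\frac{113234}{155} \approx 730.54$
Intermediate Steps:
$E{\left(N,S \right)} = \frac{71}{N + S}$
$E{\left(2,-157 \right)} - -731 = \frac{71}{2 - 157} - -731 = \frac{71}{-155} + 731 = 71 \left(- \frac{1}{155}\right) + 731 = - \frac{71}{155} + 731 = \frac{113234}{155}$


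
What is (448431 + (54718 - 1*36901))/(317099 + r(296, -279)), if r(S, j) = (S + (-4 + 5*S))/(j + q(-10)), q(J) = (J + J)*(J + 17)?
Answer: 195357912/132862709 ≈ 1.4704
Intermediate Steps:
q(J) = 2*J*(17 + J) (q(J) = (2*J)*(17 + J) = 2*J*(17 + J))
r(S, j) = (-4 + 6*S)/(-140 + j) (r(S, j) = (S + (-4 + 5*S))/(j + 2*(-10)*(17 - 10)) = (-4 + 6*S)/(j + 2*(-10)*7) = (-4 + 6*S)/(j - 140) = (-4 + 6*S)/(-140 + j))
(448431 + (54718 - 1*36901))/(317099 + r(296, -279)) = (448431 + (54718 - 1*36901))/(317099 + 2*(-2 + 3*296)/(-140 - 279)) = (448431 + (54718 - 36901))/(317099 + 2*(-2 + 888)/(-419)) = (448431 + 17817)/(317099 + 2*(-1/419)*886) = 466248/(317099 - 1772/419) = 466248/(132862709/419) = 466248*(419/132862709) = 195357912/132862709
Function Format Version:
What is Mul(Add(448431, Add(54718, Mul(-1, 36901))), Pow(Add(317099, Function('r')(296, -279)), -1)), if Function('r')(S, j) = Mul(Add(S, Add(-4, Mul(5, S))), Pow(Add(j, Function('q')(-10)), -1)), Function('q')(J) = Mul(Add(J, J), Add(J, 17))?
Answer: Rational(195357912, 132862709) ≈ 1.4704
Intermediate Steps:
Function('q')(J) = Mul(2, J, Add(17, J)) (Function('q')(J) = Mul(Mul(2, J), Add(17, J)) = Mul(2, J, Add(17, J)))
Function('r')(S, j) = Mul(Pow(Add(-140, j), -1), Add(-4, Mul(6, S))) (Function('r')(S, j) = Mul(Add(S, Add(-4, Mul(5, S))), Pow(Add(j, Mul(2, -10, Add(17, -10))), -1)) = Mul(Add(-4, Mul(6, S)), Pow(Add(j, Mul(2, -10, 7)), -1)) = Mul(Add(-4, Mul(6, S)), Pow(Add(j, -140), -1)) = Mul(Add(-4, Mul(6, S)), Pow(Add(-140, j), -1)) = Mul(Pow(Add(-140, j), -1), Add(-4, Mul(6, S))))
Mul(Add(448431, Add(54718, Mul(-1, 36901))), Pow(Add(317099, Function('r')(296, -279)), -1)) = Mul(Add(448431, Add(54718, Mul(-1, 36901))), Pow(Add(317099, Mul(2, Pow(Add(-140, -279), -1), Add(-2, Mul(3, 296)))), -1)) = Mul(Add(448431, Add(54718, -36901)), Pow(Add(317099, Mul(2, Pow(-419, -1), Add(-2, 888))), -1)) = Mul(Add(448431, 17817), Pow(Add(317099, Mul(2, Rational(-1, 419), 886)), -1)) = Mul(466248, Pow(Add(317099, Rational(-1772, 419)), -1)) = Mul(466248, Pow(Rational(132862709, 419), -1)) = Mul(466248, Rational(419, 132862709)) = Rational(195357912, 132862709)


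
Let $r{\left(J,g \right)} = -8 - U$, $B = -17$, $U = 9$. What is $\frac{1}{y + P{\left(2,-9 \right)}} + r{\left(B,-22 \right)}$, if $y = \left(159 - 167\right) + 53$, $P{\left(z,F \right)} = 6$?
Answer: $- \frac{866}{51} \approx -16.98$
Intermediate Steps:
$r{\left(J,g \right)} = -17$ ($r{\left(J,g \right)} = -8 - 9 = -17$)
$y = 45$ ($y = -8 + 53 = 45$)
$\frac{1}{y + P{\left(2,-9 \right)}} + r{\left(B,-22 \right)} = \frac{1}{45 + 6} - 17 = \frac{1}{51} - 17 = - \frac{866}{51}$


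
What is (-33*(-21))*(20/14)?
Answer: 990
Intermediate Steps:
(-33*(-21))*(20/14) = 693*(20*(1/14)) = 693*(10/7) = 990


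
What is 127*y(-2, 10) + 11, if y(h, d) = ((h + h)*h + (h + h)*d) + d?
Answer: -2783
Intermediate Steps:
y(h, d) = d + 2*h**2 + 2*d*h (y(h, d) = ((2*h)*h + (2*h)*d) + d = (2*h**2 + 2*d*h) + d = d + 2*h**2 + 2*d*h)
127*y(-2, 10) + 11 = 127*(10 + 2*(-2)**2 + 2*10*(-2)) + 11 = 127*(10 + 2*4 - 40) + 11 = 127*(10 + 8 - 40) + 11 = 127*(-22) + 11 = -2794 + 11 = -2783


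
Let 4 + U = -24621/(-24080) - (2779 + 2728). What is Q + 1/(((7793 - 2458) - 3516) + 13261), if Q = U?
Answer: -50020457041/9078160 ≈ -5510.0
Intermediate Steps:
U = -132680259/24080 (U = -4 + (-24621/(-24080) - (2779 + 2728)) = -4 + (-24621*(-1/24080) - 1*5507) = -4 + (24621/24080 - 5507) = -4 - 132583939/24080 = -132680259/24080 ≈ -5510.0)
Q = -132680259/24080 ≈ -5510.0
Q + 1/(((7793 - 2458) - 3516) + 13261) = -132680259/24080 + 1/(((7793 - 2458) - 3516) + 13261) = -132680259/24080 + 1/((5335 - 3516) + 13261) = -132680259/24080 + 1/(1819 + 13261) = -132680259/24080 + 1/15080 = -50020457041/9078160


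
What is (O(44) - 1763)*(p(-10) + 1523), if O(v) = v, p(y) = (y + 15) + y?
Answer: -2609442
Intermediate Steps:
p(y) = 15 + 2*y (p(y) = (15 + y) + y = 15 + 2*y)
(O(44) - 1763)*(p(-10) + 1523) = (44 - 1763)*((15 + 2*(-10)) + 1523) = -1719*((15 - 20) + 1523) = -1719*(-5 + 1523) = -1719*1518 = -2609442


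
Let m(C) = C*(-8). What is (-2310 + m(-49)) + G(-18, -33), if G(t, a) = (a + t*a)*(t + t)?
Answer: -22114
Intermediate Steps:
m(C) = -8*C
G(t, a) = 2*t*(a + a*t) (G(t, a) = (a + a*t)*(2*t) = 2*t*(a + a*t))
(-2310 + m(-49)) + G(-18, -33) = (-2310 - 8*(-49)) + 2*(-33)*(-18)*(1 - 18) = (-2310 + 392) + 2*(-33)*(-18)*(-17) = -1918 - 20196 = -22114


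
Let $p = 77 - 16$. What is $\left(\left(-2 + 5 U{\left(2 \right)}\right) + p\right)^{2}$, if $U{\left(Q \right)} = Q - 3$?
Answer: $2916$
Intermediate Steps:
$U{\left(Q \right)} = -3 + Q$ ($U{\left(Q \right)} = Q - 3 = -3 + Q$)
$p = 61$
$\left(\left(-2 + 5 U{\left(2 \right)}\right) + p\right)^{2} = \left(\left(-2 + 5 \left(-3 + 2\right)\right) + 61\right)^{2} = \left(\left(-2 + 5 \left(-1\right)\right) + 61\right)^{2} = \left(\left(-2 - 5\right) + 61\right)^{2} = \left(-7 + 61\right)^{2} = 54^{2} = 2916$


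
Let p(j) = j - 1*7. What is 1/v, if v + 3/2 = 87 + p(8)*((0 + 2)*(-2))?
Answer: 2/163 ≈ 0.012270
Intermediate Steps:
p(j) = -7 + j (p(j) = j - 7 = -7 + j)
v = 163/2 (v = -3/2 + (87 + (-7 + 8)*((0 + 2)*(-2))) = -3/2 + (87 + 1*(2*(-2))) = -3/2 + (87 + 1*(-4)) = -3/2 + (87 - 4) = -3/2 + 83 = 163/2 ≈ 81.500)
1/v = 1/(163/2) = 2/163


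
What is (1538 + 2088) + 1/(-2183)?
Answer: 7915557/2183 ≈ 3626.0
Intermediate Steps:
(1538 + 2088) + 1/(-2183) = 3626 - 1/2183 = 7915557/2183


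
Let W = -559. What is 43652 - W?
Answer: 44211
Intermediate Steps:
43652 - W = 43652 - 1*(-559) = 43652 + 559 = 44211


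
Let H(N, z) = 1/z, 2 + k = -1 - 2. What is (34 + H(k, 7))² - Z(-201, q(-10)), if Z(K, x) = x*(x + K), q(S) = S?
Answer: -46269/49 ≈ -944.27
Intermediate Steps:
Z(K, x) = x*(K + x)
k = -5 (k = -2 + (-1 - 2) = -2 - 3 = -5)
(34 + H(k, 7))² - Z(-201, q(-10)) = (34 + 1/7)² - (-10)*(-201 - 10) = (34 + ⅐)² - (-10)*(-211) = (239/7)² - 1*2110 = 57121/49 - 2110 = -46269/49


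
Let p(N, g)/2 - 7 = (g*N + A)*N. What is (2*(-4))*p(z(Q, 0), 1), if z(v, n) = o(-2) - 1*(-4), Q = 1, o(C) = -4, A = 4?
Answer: -112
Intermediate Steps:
z(v, n) = 0 (z(v, n) = -4 - 1*(-4) = -4 + 4 = 0)
p(N, g) = 14 + 2*N*(4 + N*g) (p(N, g) = 14 + 2*((g*N + 4)*N) = 14 + 2*((N*g + 4)*N) = 14 + 2*((4 + N*g)*N) = 14 + 2*(N*(4 + N*g)) = 14 + 2*N*(4 + N*g))
(2*(-4))*p(z(Q, 0), 1) = (2*(-4))*(14 + 8*0 + 2*1*0**2) = -8*(14 + 0 + 2*1*0) = -8*(14 + 0 + 0) = -8*14 = -112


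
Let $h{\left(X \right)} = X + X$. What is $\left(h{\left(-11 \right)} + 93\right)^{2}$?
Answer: $5041$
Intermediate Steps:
$h{\left(X \right)} = 2 X$
$\left(h{\left(-11 \right)} + 93\right)^{2} = \left(2 \left(-11\right) + 93\right)^{2} = \left(-22 + 93\right)^{2} = 71^{2} = 5041$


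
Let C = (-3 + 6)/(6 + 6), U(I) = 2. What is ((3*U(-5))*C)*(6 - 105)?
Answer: -297/2 ≈ -148.50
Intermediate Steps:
C = 1/4 (C = 3/12 = 3*(1/12) = 1/4 ≈ 0.25000)
((3*U(-5))*C)*(6 - 105) = ((3*2)*(1/4))*(6 - 105) = (6*(1/4))*(-99) = (3/2)*(-99) = -297/2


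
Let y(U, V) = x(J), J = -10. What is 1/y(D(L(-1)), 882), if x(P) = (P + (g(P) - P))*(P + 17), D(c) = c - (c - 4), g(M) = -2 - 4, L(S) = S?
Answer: -1/42 ≈ -0.023810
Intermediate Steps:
g(M) = -6
D(c) = 4 (D(c) = c - (-4 + c) = c + (4 - c) = 4)
x(P) = -102 - 6*P (x(P) = (P + (-6 - P))*(P + 17) = -6*(17 + P) = -102 - 6*P)
y(U, V) = -42 (y(U, V) = -102 - 6*(-10) = -102 + 60 = -42)
1/y(D(L(-1)), 882) = 1/(-42) = -1/42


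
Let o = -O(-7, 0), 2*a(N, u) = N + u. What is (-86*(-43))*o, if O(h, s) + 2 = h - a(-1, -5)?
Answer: 22188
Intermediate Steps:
a(N, u) = N/2 + u/2 (a(N, u) = (N + u)/2 = N/2 + u/2)
O(h, s) = 1 + h (O(h, s) = -2 + (h - ((1/2)*(-1) + (1/2)*(-5))) = -2 + (h - (-1/2 - 5/2)) = -2 + (h - 1*(-3)) = -2 + (h + 3) = -2 + (3 + h) = 1 + h)
o = 6 (o = -(1 - 7) = -1*(-6) = 6)
(-86*(-43))*o = -86*(-43)*6 = 3698*6 = 22188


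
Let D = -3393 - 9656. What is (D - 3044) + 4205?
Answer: -11888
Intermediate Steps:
D = -13049
(D - 3044) + 4205 = (-13049 - 3044) + 4205 = -16093 + 4205 = -11888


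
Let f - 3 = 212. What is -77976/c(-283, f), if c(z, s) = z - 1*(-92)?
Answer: 77976/191 ≈ 408.25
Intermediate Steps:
f = 215 (f = 3 + 212 = 215)
c(z, s) = 92 + z (c(z, s) = z + 92 = 92 + z)
-77976/c(-283, f) = -77976/(92 - 283) = -77976/(-191) = -77976*(-1/191) = 77976/191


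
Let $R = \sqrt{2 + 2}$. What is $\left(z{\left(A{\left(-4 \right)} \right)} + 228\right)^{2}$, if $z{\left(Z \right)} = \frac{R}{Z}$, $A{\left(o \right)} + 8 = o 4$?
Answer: $\frac{7480225}{144} \approx 51946.0$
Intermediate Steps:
$R = 2$ ($R = \sqrt{4} = 2$)
$A{\left(o \right)} = -8 + 4 o$ ($A{\left(o \right)} = -8 + o 4 = -8 + 4 o$)
$z{\left(Z \right)} = \frac{2}{Z}$
$\left(z{\left(A{\left(-4 \right)} \right)} + 228\right)^{2} = \left(\frac{2}{-8 + 4 \left(-4\right)} + 228\right)^{2} = \left(\frac{2}{-8 - 16} + 228\right)^{2} = \left(\frac{2}{-24} + 228\right)^{2} = \left(2 \left(- \frac{1}{24}\right) + 228\right)^{2} = \left(- \frac{1}{12} + 228\right)^{2} = \left(\frac{2735}{12}\right)^{2} = \frac{7480225}{144}$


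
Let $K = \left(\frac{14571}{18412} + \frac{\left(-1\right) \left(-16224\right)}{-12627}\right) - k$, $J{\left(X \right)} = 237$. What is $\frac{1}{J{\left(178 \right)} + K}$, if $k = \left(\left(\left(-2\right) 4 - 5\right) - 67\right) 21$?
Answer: $\frac{77496108}{148521796279} \approx 0.00052178$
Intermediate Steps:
$k = -1680$ ($k = \left(\left(-8 - 5\right) - 67\right) 21 = \left(-13 - 67\right) 21 = \left(-80\right) 21 = -1680$)
$K = \frac{130155218683}{77496108}$ ($K = \left(\frac{14571}{18412} + \frac{\left(-1\right) \left(-16224\right)}{-12627}\right) - -1680 = \left(14571 \cdot \frac{1}{18412} + 16224 \left(- \frac{1}{12627}\right)\right) + 1680 = \left(\frac{14571}{18412} - \frac{5408}{4209}\right) + 1680 = - \frac{38242757}{77496108} + 1680 = \frac{130155218683}{77496108} \approx 1679.5$)
$\frac{1}{J{\left(178 \right)} + K} = \frac{1}{237 + \frac{130155218683}{77496108}} = \frac{1}{\frac{148521796279}{77496108}} = \frac{77496108}{148521796279}$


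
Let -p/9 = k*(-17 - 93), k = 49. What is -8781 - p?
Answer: -57291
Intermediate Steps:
p = 48510 (p = -441*(-17 - 93) = -441*(-110) = -9*(-5390) = 48510)
-8781 - p = -8781 - 1*48510 = -8781 - 48510 = -57291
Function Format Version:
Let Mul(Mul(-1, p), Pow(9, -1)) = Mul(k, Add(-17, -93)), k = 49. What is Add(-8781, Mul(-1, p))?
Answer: -57291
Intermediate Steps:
p = 48510 (p = Mul(-9, Mul(49, Add(-17, -93))) = Mul(-9, Mul(49, -110)) = Mul(-9, -5390) = 48510)
Add(-8781, Mul(-1, p)) = Add(-8781, Mul(-1, 48510)) = Add(-8781, -48510) = -57291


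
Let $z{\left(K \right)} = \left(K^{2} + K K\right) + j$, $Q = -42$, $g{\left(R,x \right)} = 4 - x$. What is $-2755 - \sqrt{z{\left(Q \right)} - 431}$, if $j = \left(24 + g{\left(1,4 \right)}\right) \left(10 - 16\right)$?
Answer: $-2755 - \sqrt{2953} \approx -2809.3$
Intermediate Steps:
$j = -144$ ($j = \left(24 + \left(4 - 4\right)\right) \left(10 - 16\right) = \left(24 + \left(4 - 4\right)\right) \left(-6\right) = \left(24 + 0\right) \left(-6\right) = 24 \left(-6\right) = -144$)
$z{\left(K \right)} = -144 + 2 K^{2}$ ($z{\left(K \right)} = \left(K^{2} + K K\right) - 144 = \left(K^{2} + K^{2}\right) - 144 = 2 K^{2} - 144 = -144 + 2 K^{2}$)
$-2755 - \sqrt{z{\left(Q \right)} - 431} = -2755 - \sqrt{\left(-144 + 2 \left(-42\right)^{2}\right) - 431} = -2755 - \sqrt{\left(-144 + 2 \cdot 1764\right) - 431} = -2755 - \sqrt{\left(-144 + 3528\right) - 431} = -2755 - \sqrt{3384 - 431} = -2755 - \sqrt{2953}$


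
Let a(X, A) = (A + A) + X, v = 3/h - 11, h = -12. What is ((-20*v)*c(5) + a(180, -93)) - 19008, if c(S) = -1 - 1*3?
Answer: -19914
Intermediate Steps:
c(S) = -4 (c(S) = -1 - 3 = -4)
v = -45/4 (v = 3/(-12) - 11 = 3*(-1/12) - 11 = -¼ - 11 = -45/4 ≈ -11.250)
a(X, A) = X + 2*A (a(X, A) = 2*A + X = X + 2*A)
((-20*v)*c(5) + a(180, -93)) - 19008 = (-20*(-45/4)*(-4) + (180 + 2*(-93))) - 19008 = (225*(-4) + (180 - 186)) - 19008 = (-900 - 6) - 19008 = -906 - 19008 = -19914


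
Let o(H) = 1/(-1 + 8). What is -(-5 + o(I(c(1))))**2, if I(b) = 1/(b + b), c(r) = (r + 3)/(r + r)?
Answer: -1156/49 ≈ -23.592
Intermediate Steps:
c(r) = (3 + r)/(2*r) (c(r) = (3 + r)/((2*r)) = (3 + r)*(1/(2*r)) = (3 + r)/(2*r))
I(b) = 1/(2*b)
o(H) = 1/7
-(-5 + o(I(c(1))))**2 = -(-5 + 1/7)**2 = -(-34/7)**2 = -1*1156/49 = -1156/49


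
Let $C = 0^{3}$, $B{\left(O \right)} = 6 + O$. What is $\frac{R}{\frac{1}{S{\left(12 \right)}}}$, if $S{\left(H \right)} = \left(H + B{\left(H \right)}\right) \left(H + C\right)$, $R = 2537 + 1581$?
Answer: $1482480$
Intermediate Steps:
$C = 0$
$R = 4118$
$S{\left(H \right)} = H \left(6 + 2 H\right)$ ($S{\left(H \right)} = \left(H + \left(6 + H\right)\right) \left(H + 0\right) = \left(6 + 2 H\right) H = H \left(6 + 2 H\right)$)
$\frac{R}{\frac{1}{S{\left(12 \right)}}} = \frac{4118}{\frac{1}{2 \cdot 12 \left(3 + 12\right)}} = \frac{4118}{\frac{1}{2 \cdot 12 \cdot 15}} = \frac{4118}{\frac{1}{360}} = 4118 \frac{1}{\frac{1}{360}} = 4118 \cdot 360 = 1482480$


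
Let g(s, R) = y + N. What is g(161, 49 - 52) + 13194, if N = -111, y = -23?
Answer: 13060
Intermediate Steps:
g(s, R) = -134 (g(s, R) = -23 - 111 = -134)
g(161, 49 - 52) + 13194 = -134 + 13194 = 13060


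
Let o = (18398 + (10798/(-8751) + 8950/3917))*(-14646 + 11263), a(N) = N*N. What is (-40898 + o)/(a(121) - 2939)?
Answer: -1067490316750708/200558629617 ≈ -5322.6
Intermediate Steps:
a(N) = N²
o = -2133578745476450/34277667 (o = (18398 + (10798*(-1/8751) + 8950*(1/3917)))*(-3383) = (18398 + (-10798/8751 + 8950/3917))*(-3383) = (18398 + 36025684/34277667)*(-3383) = (630676543150/34277667)*(-3383) = -2133578745476450/34277667 ≈ -6.2244e+7)
(-40898 + o)/(a(121) - 2939) = (-40898 - 2133578745476450/34277667)/(121² - 2939) = -2134980633501416/(34277667*(14641 - 2939)) = -2134980633501416/34277667/11702 = -2134980633501416/34277667*1/11702 = -1067490316750708/200558629617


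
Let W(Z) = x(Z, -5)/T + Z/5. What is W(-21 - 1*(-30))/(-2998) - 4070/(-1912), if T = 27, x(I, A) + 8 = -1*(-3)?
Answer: 411708571/193460940 ≈ 2.1281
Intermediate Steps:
x(I, A) = -5 (x(I, A) = -8 - 1*(-3) = -8 + 3 = -5)
W(Z) = -5/27 + Z/5
W(-21 - 1*(-30))/(-2998) - 4070/(-1912) = (-5/27 + (-21 - 1*(-30))/5)/(-2998) - 4070/(-1912) = (-5/27 + (-21 + 30)/5)*(-1/2998) - 4070*(-1/1912) = (-5/27 + (⅕)*9)*(-1/2998) + 2035/956 = (-5/27 + 9/5)*(-1/2998) + 2035/956 = (218/135)*(-1/2998) + 2035/956 = -109/202365 + 2035/956 = 411708571/193460940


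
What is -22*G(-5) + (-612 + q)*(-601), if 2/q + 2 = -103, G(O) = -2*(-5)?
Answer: 38598362/105 ≈ 3.6760e+5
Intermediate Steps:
G(O) = 10
q = -2/105 (q = 2/(-2 - 103) = 2/(-105) = 2*(-1/105) = -2/105 ≈ -0.019048)
-22*G(-5) + (-612 + q)*(-601) = -22*10 + (-612 - 2/105)*(-601) = -220 - 64262/105*(-601) = -220 + 38621462/105 = 38598362/105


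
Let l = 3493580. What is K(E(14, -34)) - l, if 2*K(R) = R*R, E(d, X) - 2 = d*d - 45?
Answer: -6963751/2 ≈ -3.4819e+6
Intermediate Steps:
E(d, X) = -43 + d² (E(d, X) = 2 + (d*d - 45) = 2 + (d² - 45) = 2 + (-45 + d²) = -43 + d²)
K(R) = R²/2 (K(R) = (R*R)/2 = R²/2)
K(E(14, -34)) - l = (-43 + 14²)²/2 - 1*3493580 = (-43 + 196)²/2 - 3493580 = (½)*153² - 3493580 = (½)*23409 - 3493580 = 23409/2 - 3493580 = -6963751/2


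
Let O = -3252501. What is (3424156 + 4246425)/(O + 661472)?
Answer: -7670581/2591029 ≈ -2.9604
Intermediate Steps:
(3424156 + 4246425)/(O + 661472) = (3424156 + 4246425)/(-3252501 + 661472) = 7670581/(-2591029) = 7670581*(-1/2591029) = -7670581/2591029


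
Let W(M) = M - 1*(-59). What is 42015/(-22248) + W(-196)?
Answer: -1029997/7416 ≈ -138.89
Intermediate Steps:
W(M) = 59 + M (W(M) = M + 59 = 59 + M)
42015/(-22248) + W(-196) = 42015/(-22248) + (59 - 196) = 42015*(-1/22248) - 137 = -14005/7416 - 137 = -1029997/7416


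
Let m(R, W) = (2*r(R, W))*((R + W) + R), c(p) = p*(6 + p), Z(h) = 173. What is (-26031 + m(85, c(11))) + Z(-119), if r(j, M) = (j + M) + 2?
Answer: 169778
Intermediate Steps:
r(j, M) = 2 + M + j (r(j, M) = (M + j) + 2 = 2 + M + j)
m(R, W) = (W + 2*R)*(4 + 2*R + 2*W) (m(R, W) = (2*(2 + W + R))*((R + W) + R) = (2*(2 + R + W))*(W + 2*R) = (4 + 2*R + 2*W)*(W + 2*R) = (W + 2*R)*(4 + 2*R + 2*W))
(-26031 + m(85, c(11))) + Z(-119) = (-26031 + 2*(11*(6 + 11) + 2*85)*(2 + 85 + 11*(6 + 11))) + 173 = (-26031 + 2*(11*17 + 170)*(2 + 85 + 11*17)) + 173 = (-26031 + 2*(187 + 170)*(2 + 85 + 187)) + 173 = (-26031 + 2*357*274) + 173 = (-26031 + 195636) + 173 = 169605 + 173 = 169778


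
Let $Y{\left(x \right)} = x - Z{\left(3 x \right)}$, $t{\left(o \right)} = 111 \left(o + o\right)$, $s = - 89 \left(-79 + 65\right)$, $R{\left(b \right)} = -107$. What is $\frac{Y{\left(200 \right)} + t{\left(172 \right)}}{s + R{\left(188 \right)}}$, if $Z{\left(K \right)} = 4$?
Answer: $\frac{38380}{1139} \approx 33.696$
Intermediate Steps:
$s = 1246$ ($s = \left(-89\right) \left(-14\right) = 1246$)
$t{\left(o \right)} = 222 o$ ($t{\left(o \right)} = 111 \cdot 2 o = 222 o$)
$Y{\left(x \right)} = -4 + x$ ($Y{\left(x \right)} = x - 4 = -4 + x$)
$\frac{Y{\left(200 \right)} + t{\left(172 \right)}}{s + R{\left(188 \right)}} = \frac{\left(-4 + 200\right) + 222 \cdot 172}{1246 - 107} = \frac{196 + 38184}{1139} = 38380 \cdot \frac{1}{1139} = \frac{38380}{1139}$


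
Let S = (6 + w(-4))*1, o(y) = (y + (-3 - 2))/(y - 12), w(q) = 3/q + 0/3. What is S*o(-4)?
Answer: 189/64 ≈ 2.9531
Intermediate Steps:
w(q) = 3/q (w(q) = 3/q + 0*(⅓) = 3/q + 0 = 3/q)
o(y) = (-5 + y)/(-12 + y) (o(y) = (y - 5)/(-12 + y) = (-5 + y)/(-12 + y))
S = 21/4 (S = (6 + 3/(-4))*1 = (6 + 3*(-¼))*1 = (6 - ¾)*1 = (21/4)*1 = 21/4 ≈ 5.2500)
S*o(-4) = 21*((-5 - 4)/(-12 - 4))/4 = 21*(-9/(-16))/4 = 21*(-1/16*(-9))/4 = (21/4)*(9/16) = 189/64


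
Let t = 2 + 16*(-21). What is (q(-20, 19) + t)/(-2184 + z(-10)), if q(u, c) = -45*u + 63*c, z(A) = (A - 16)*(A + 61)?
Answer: -1763/3510 ≈ -0.50228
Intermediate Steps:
z(A) = (-16 + A)*(61 + A)
t = -334 (t = 2 - 336 = -334)
(q(-20, 19) + t)/(-2184 + z(-10)) = ((-45*(-20) + 63*19) - 334)/(-2184 + (-976 + (-10)² + 45*(-10))) = ((900 + 1197) - 334)/(-2184 + (-976 + 100 - 450)) = (2097 - 334)/(-2184 - 1326) = 1763/(-3510) = 1763*(-1/3510) = -1763/3510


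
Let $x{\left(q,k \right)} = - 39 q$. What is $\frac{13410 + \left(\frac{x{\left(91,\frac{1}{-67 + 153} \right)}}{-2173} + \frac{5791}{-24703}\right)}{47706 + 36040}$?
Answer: $\frac{359959388947}{2247726686387} \approx 0.16014$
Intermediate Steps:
$\frac{13410 + \left(\frac{x{\left(91,\frac{1}{-67 + 153} \right)}}{-2173} + \frac{5791}{-24703}\right)}{47706 + 36040} = \frac{13410 + \left(\frac{\left(-39\right) 91}{-2173} + \frac{5791}{-24703}\right)}{47706 + 36040} = \frac{13410 + \left(\left(-3549\right) \left(- \frac{1}{2173}\right) + 5791 \left(- \frac{1}{24703}\right)\right)}{83746} = \left(13410 + \left(\frac{3549}{2173} - \frac{5791}{24703}\right)\right) \frac{1}{83746} = \left(13410 + \frac{75087104}{53679619}\right) \frac{1}{83746} = \frac{719918777894}{53679619} \cdot \frac{1}{83746} = \frac{359959388947}{2247726686387}$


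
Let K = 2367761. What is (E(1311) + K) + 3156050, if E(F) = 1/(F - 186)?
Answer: 6214287376/1125 ≈ 5.5238e+6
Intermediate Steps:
E(F) = 1/(-186 + F)
(E(1311) + K) + 3156050 = (1/(-186 + 1311) + 2367761) + 3156050 = (1/1125 + 2367761) + 3156050 = 2663731126/1125 + 3156050 = 6214287376/1125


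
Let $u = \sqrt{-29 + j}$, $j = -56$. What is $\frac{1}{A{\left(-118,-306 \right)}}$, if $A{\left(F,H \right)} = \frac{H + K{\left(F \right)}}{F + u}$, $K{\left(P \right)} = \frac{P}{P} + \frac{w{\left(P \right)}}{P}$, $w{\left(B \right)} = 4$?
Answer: $\frac{6962}{17997} - \frac{59 i \sqrt{85}}{17997} \approx 0.38684 - 0.030225 i$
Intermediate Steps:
$u = i \sqrt{85}$ ($u = \sqrt{-29 - 56} = \sqrt{-85} = i \sqrt{85} \approx 9.2195 i$)
$K{\left(P \right)} = 1 + \frac{4}{P}$ ($K{\left(P \right)} = \frac{P}{P} + \frac{4}{P} = 1 + \frac{4}{P}$)
$A{\left(F,H \right)} = \frac{H + \frac{4 + F}{F}}{F + i \sqrt{85}}$
$\frac{1}{A{\left(-118,-306 \right)}} = \frac{1}{\frac{1}{-118} \frac{1}{-118 + i \sqrt{85}} \left(4 - 118 - -36108\right)} = \frac{1}{\left(- \frac{1}{118}\right) \frac{1}{-118 + i \sqrt{85}} \left(4 - 118 + 36108\right)} = \frac{1}{\left(- \frac{1}{118}\right) \frac{1}{-118 + i \sqrt{85}} \cdot 35994} = \frac{1}{\left(- \frac{17997}{59}\right) \frac{1}{-118 + i \sqrt{85}}} = \frac{6962}{17997} - \frac{59 i \sqrt{85}}{17997}$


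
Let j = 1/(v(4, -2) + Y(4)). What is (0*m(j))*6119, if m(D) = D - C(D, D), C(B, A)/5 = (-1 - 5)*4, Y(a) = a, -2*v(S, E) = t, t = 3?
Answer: 0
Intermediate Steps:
v(S, E) = -3/2 (v(S, E) = -½*3 = -3/2)
C(B, A) = -120 (C(B, A) = 5*((-1 - 5)*4) = 5*(-6*4) = 5*(-24) = -120)
j = ⅖ (j = 1/(-3/2 + 4) = 1/(5/2) = ⅖ ≈ 0.40000)
m(D) = 120 + D (m(D) = D - 1*(-120) = D + 120 = 120 + D)
(0*m(j))*6119 = (0*(120 + ⅖))*6119 = (0*(602/5))*6119 = 0*6119 = 0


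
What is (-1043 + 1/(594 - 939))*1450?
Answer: -104352440/69 ≈ -1.5124e+6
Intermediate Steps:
(-1043 + 1/(594 - 939))*1450 = (-1043 + 1/(-345))*1450 = (-1043 - 1/345)*1450 = -359836/345*1450 = -104352440/69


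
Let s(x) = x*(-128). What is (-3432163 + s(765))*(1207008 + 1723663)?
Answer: -10345511875693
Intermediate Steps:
s(x) = -128*x
(-3432163 + s(765))*(1207008 + 1723663) = (-3432163 - 128*765)*(1207008 + 1723663) = (-3432163 - 97920)*2930671 = -3530083*2930671 = -10345511875693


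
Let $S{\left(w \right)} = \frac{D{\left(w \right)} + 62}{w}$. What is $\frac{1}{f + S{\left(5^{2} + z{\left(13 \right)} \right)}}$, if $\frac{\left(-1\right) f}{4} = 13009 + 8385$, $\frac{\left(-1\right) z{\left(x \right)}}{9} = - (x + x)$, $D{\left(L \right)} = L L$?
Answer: $- \frac{259}{22097041} \approx -1.1721 \cdot 10^{-5}$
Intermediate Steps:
$D{\left(L \right)} = L^{2}$
$z{\left(x \right)} = 18 x$ ($z{\left(x \right)} = - 9 \left(- (x + x)\right) = - 9 \left(- 2 x\right) = 18 x$)
$S{\left(w \right)} = \frac{62 + w^{2}}{w}$ ($S{\left(w \right)} = \frac{w^{2} + 62}{w} = \frac{62 + w^{2}}{w}$)
$f = -85576$ ($f = - 4 \left(13009 + 8385\right) = \left(-4\right) 21394 = -85576$)
$\frac{1}{f + S{\left(5^{2} + z{\left(13 \right)} \right)}} = \frac{1}{-85576 + \left(\left(5^{2} + 18 \cdot 13\right) + \frac{62}{5^{2} + 18 \cdot 13}\right)} = \frac{1}{-85576 + \left(\left(25 + 234\right) + \frac{62}{25 + 234}\right)} = \frac{1}{-85576 + \left(259 + \frac{62}{259}\right)} = \frac{1}{-85576 + \frac{67143}{259}} = \frac{1}{- \frac{22097041}{259}} = - \frac{259}{22097041}$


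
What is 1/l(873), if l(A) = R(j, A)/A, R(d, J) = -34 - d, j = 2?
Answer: -97/4 ≈ -24.250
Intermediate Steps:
l(A) = -36/A (l(A) = (-34 - 1*2)/A = (-34 - 2)/A = -36/A)
1/l(873) = 1/(-36/873) = 1/(-36*1/873) = 1/(-4/97) = -97/4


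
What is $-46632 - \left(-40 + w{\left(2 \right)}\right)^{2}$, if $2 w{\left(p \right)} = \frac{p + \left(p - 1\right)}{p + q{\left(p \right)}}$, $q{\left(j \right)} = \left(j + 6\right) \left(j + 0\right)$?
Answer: $- \frac{6944449}{144} \approx -48225.0$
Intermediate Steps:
$q{\left(j \right)} = j \left(6 + j\right)$ ($q{\left(j \right)} = \left(6 + j\right) j = j \left(6 + j\right)$)
$w{\left(p \right)} = \frac{-1 + 2 p}{2 \left(p + p \left(6 + p\right)\right)}$ ($w{\left(p \right)} = \frac{\left(p + \left(p - 1\right)\right) \frac{1}{p + p \left(6 + p\right)}}{2} = \frac{\left(p + \left(-1 + p\right)\right) \frac{1}{p + p \left(6 + p\right)}}{2} = \frac{\left(-1 + 2 p\right) \frac{1}{p + p \left(6 + p\right)}}{2} = \frac{\frac{1}{p + p \left(6 + p\right)} \left(-1 + 2 p\right)}{2} = \frac{-1 + 2 p}{2 \left(p + p \left(6 + p\right)\right)}$)
$-46632 - \left(-40 + w{\left(2 \right)}\right)^{2} = -46632 - \left(-40 + \frac{- \frac{1}{2} + 2}{2 \left(7 + 2\right)}\right)^{2} = -46632 - \left(-40 + \frac{1}{2} \cdot \frac{1}{9} \cdot \frac{3}{2}\right)^{2} = -46632 - \left(-40 + \frac{1}{12}\right)^{2} = -46632 - \left(- \frac{479}{12}\right)^{2} = -46632 - \frac{229441}{144} = - \frac{6944449}{144}$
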